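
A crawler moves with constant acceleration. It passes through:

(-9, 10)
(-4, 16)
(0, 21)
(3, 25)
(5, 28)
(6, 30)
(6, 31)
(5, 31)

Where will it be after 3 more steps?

Successive displacements: (+5, +6), (+4, +5), (+3, +4), (+2, +3), (+1, +2), (+0, +1), (-1, +0) — each changes by (-1, -1).
step 8: (5, 31) + (-2, -1) → (3, 30)
step 9: (3, 30) + (-3, -2) → (0, 28)
step 10: (0, 28) + (-4, -3) → (-4, 25)

(-4, 25)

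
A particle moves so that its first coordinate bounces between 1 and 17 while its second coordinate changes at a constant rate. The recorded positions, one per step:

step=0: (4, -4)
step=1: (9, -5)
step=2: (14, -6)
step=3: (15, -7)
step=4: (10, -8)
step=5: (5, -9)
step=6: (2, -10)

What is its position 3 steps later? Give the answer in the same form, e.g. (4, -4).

The first coordinate reflects between 1 and 17, moving 5 per step.
  step 7: 2 → 7
  step 8: 7 → 12
  step 9: 12 → 17
The second coordinate changes by -1 each step: at step 9 it is -13.

(17, -13)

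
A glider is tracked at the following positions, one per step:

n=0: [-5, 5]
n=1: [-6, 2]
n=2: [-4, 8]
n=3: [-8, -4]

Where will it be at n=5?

[-16, -28]

The jumps are [-1, -3], [+2, +6], [-4, -12] — a geometric progression with ratio -2.
step 4: [-8, -4] + [+8, +24] → [0, 20]
step 5: [0, 20] + [-16, -48] → [-16, -28]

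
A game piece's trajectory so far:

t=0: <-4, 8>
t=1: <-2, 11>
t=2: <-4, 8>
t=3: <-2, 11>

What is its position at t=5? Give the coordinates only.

<-2, 11>

The jumps are <+2, +3>, <-2, -3>, <+2, +3> — a geometric progression with ratio -1.
step 4: <-2, 11> + <-2, -3> → <-4, 8>
step 5: <-4, 8> + <+2, +3> → <-2, 11>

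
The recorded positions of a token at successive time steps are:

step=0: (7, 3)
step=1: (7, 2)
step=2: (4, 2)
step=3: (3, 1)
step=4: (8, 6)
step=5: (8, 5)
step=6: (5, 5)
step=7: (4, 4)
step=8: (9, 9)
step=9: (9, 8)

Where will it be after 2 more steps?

(5, 7)

Differencing gives (+0, -1), (-3, +0), (-1, -1), (+5, +5), (+0, -1), (-3, +0), (-1, -1), (+5, +5), (+0, -1). This is the pattern (+0, -1), (-3, +0), (-1, -1), (+5, +5) repeated.
step 10: apply (-3, +0) → (6, 8)
step 11: apply (-1, -1) → (5, 7)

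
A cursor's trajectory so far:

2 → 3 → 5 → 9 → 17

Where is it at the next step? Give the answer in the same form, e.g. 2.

The jumps are +1, +2, +4, +8 — a geometric progression with ratio 2.
step 5: 17 + 16 → 33

33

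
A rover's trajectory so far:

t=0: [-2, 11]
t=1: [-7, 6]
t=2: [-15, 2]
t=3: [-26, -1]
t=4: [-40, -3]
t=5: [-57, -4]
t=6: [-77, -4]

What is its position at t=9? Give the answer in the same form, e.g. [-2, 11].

[-155, 2]

Successive displacements: [-5, -5], [-8, -4], [-11, -3], [-14, -2], [-17, -1], [-20, +0] — each changes by [-3, +1].
step 7: [-77, -4] + [-23, +1] → [-100, -3]
step 8: [-100, -3] + [-26, +2] → [-126, -1]
step 9: [-126, -1] + [-29, +3] → [-155, 2]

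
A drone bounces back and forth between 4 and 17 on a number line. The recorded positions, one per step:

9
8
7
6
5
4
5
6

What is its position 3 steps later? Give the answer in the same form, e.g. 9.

The value reflects between 4 and 17, moving 1 per step.
  step 8: 6 → 7
  step 9: 7 → 8
  step 10: 8 → 9

9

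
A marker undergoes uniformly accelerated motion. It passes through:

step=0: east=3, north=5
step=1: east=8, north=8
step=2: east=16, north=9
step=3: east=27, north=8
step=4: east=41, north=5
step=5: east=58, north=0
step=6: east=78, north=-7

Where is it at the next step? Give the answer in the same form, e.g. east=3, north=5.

east=101, north=-16

Taking differences between consecutive positions: (+5, +3), (+8, +1), (+11, -1), (+14, -3), (+17, -5), (+20, -7). These grow by (+3, -2) each step.
step 7: east=78, north=-7 + (+23, -9) → east=101, north=-16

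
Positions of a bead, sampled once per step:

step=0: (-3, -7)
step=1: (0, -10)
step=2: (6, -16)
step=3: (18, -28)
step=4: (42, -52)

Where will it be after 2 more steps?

(186, -196)

The jumps are (+3, -3), (+6, -6), (+12, -12), (+24, -24) — a geometric progression with ratio 2.
step 5: (42, -52) + (+48, -48) → (90, -100)
step 6: (90, -100) + (+96, -96) → (186, -196)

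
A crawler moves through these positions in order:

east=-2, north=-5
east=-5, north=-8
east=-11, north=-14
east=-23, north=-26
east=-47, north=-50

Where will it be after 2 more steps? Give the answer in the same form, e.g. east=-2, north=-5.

east=-191, north=-194

Consecutive displacements (-3, -3), (-6, -6), (-12, -12), (-24, -24) scale by a factor of 2 each step.
step 5: east=-47, north=-50 + (-48, -48) → east=-95, north=-98
step 6: east=-95, north=-98 + (-96, -96) → east=-191, north=-194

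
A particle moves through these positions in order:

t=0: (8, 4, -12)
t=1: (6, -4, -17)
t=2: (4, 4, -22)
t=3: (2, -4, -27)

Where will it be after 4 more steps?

(-6, -4, -47)

First: linear, -2 per step → -6 at step 7.
Second: cycles through 4, -4 every 2 steps. Step 7 lands at position 1 of the cycle → -4.
Third: linear, -5 per step → -47 at step 7.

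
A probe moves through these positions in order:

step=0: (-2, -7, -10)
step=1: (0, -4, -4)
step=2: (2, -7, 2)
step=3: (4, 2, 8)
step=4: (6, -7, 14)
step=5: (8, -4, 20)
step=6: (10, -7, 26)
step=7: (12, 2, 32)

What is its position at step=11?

First: linear, +2 per step → 20 at step 11.
Second: cycles through -7, -4, -7, 2 every 4 steps. Step 11 lands at position 3 of the cycle → 2.
Third: linear, +6 per step → 56 at step 11.

(20, 2, 56)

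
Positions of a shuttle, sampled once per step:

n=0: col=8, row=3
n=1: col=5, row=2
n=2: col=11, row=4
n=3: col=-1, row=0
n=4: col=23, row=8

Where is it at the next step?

col=-25, row=-8

Consecutive displacements (-3, -1), (+6, +2), (-12, -4), (+24, +8) scale by a factor of -2 each step.
step 5: col=23, row=8 + (-48, -16) → col=-25, row=-8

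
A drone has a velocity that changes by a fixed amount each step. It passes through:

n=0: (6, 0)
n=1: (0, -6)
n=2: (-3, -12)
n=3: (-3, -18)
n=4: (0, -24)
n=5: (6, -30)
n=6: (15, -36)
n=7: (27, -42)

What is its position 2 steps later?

(60, -54)

Successive displacements: (-6, -6), (-3, -6), (+0, -6), (+3, -6), (+6, -6), (+9, -6), (+12, -6) — each changes by (+3, +0).
step 8: (27, -42) + (+15, -6) → (42, -48)
step 9: (42, -48) + (+18, -6) → (60, -54)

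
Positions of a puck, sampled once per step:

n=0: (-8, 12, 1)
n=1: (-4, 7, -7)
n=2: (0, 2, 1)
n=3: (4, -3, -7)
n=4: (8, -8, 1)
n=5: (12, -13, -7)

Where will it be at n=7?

The first coordinate changes by +4 each step, so at step 7 it is -8 + 7·(4) = 20.
The second coordinate changes by -5 each step, so at step 7 it is 12 + 7·(-5) = -23.
The third coordinate repeats the cycle [1, -7] with period 2; step 7 mod 2 = 1, giving -7.

(20, -23, -7)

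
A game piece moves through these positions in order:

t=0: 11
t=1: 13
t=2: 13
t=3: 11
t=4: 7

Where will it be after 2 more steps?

Successive displacements: +2, +0, -2, -4 — each changes by -2.
step 5: 7 − 6 → 1
step 6: 1 − 8 → -7

-7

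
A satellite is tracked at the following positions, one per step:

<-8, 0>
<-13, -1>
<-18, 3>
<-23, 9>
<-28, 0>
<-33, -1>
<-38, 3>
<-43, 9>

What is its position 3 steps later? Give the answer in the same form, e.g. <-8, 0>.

First: linear, -5 per step → -58 at step 10.
Second: cycles through 0, -1, 3, 9 every 4 steps. Step 10 lands at position 2 of the cycle → 3.

<-58, 3>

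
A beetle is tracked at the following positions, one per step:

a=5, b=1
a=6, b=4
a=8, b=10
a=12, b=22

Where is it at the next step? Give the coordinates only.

Step-to-step displacements: (+1, +3), (+2, +6), (+4, +12); each is 2× the previous.
step 4: a=12, b=22 + (+8, +24) → a=20, b=46

a=20, b=46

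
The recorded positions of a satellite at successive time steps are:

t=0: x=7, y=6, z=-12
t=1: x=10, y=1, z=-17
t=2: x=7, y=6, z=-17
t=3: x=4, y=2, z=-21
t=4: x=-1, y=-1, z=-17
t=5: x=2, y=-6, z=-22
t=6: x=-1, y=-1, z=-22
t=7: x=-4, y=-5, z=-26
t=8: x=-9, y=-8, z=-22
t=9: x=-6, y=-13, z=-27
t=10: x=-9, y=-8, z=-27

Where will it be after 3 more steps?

The moves between consecutive positions are (+3,-5,-5), (-3,+5,+0), (-3,-4,-4), (-5,-3,+4), (+3,-5,-5), (-3,+5,+0), (-3,-4,-4), (-5,-3,+4), (+3,-5,-5), (-3,+5,+0); they repeat the 4-cycle [(+3,-5,-5), (-3,+5,+0), (-3,-4,-4), (-5,-3,+4)].
step 11: apply (-3,-4,-4) → x=-12, y=-12, z=-31
step 12: apply (-5,-3,+4) → x=-17, y=-15, z=-27
step 13: apply (+3,-5,-5) → x=-14, y=-20, z=-32

x=-14, y=-20, z=-32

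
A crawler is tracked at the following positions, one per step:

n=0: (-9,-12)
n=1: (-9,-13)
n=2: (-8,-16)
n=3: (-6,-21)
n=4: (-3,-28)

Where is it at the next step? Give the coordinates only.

First differences are (+0,-1), (+1,-3), (+2,-5), (+3,-7); their common second difference is (+1,-2) (constant acceleration).
step 5: (-3,-28) + (+4,-9) → (1,-37)

(1,-37)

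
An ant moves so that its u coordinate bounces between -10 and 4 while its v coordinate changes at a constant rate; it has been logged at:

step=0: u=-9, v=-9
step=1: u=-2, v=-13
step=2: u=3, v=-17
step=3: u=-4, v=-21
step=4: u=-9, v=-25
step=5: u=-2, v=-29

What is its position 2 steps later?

u=-4, v=-37

The u coordinate reflects between -10 and 4, moving 7 per step.
  step 6: -2 → 3
  step 7: 3 → -4
The v coordinate changes by -4 each step: at step 7 it is -37.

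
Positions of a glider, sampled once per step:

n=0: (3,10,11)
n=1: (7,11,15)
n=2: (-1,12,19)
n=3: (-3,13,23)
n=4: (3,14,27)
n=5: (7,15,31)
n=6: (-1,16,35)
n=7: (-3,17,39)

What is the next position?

(3,18,43)

The first coordinate repeats the cycle [3, 7, -1, -3] with period 4; step 8 mod 4 = 0, giving 3.
The second coordinate changes by +1 each step, so at step 8 it is 10 + 8·(1) = 18.
The third coordinate changes by +4 each step, so at step 8 it is 11 + 8·(4) = 43.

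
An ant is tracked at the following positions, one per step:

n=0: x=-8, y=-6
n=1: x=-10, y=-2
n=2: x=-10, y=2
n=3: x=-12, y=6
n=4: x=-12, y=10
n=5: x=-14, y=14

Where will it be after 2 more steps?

x=-16, y=22

The moves between consecutive positions are (-2,+4), (+0,+4), (-2,+4), (+0,+4), (-2,+4); they repeat the 2-cycle [(-2,+4), (+0,+4)].
step 6: apply (+0,+4) → x=-14, y=18
step 7: apply (-2,+4) → x=-16, y=22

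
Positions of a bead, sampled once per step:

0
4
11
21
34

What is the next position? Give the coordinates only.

50

Successive displacements: +4, +7, +10, +13 — each changes by +3.
step 5: 34 + 16 → 50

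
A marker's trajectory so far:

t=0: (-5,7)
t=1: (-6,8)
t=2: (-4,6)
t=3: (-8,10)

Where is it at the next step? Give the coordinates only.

Step-to-step displacements: (-1,+1), (+2,-2), (-4,+4); each is -2× the previous.
step 4: (-8,10) + (+8,-8) → (0,2)

(0,2)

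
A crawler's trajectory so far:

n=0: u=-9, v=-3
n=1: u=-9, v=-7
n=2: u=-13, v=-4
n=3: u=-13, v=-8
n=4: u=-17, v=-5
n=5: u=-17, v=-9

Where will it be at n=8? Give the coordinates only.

u=-25, v=-7

Step-to-step displacements: (+0, -4), (-4, +3), (+0, -4), (-4, +3), (+0, -4) — a repeating cycle of length 2.
step 6: apply (-4, +3) → u=-21, v=-6
step 7: apply (+0, -4) → u=-21, v=-10
step 8: apply (-4, +3) → u=-25, v=-7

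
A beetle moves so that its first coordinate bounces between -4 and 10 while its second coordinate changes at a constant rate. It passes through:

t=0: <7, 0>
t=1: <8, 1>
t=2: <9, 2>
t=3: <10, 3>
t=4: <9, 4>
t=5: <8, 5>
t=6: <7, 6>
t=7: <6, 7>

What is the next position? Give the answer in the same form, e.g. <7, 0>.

<5, 8>

The first coordinate travels 1 per step and bounces off the walls at -4 and 10.
  step 8: 6 → 5
The second coordinate changes by +1 each step: at step 8 it is 8.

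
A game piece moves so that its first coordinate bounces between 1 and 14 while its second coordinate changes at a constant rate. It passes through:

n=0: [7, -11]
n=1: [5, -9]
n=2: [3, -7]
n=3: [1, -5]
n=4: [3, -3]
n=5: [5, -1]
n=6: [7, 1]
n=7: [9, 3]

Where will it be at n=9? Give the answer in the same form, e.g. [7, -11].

[13, 7]

The first coordinate travels 2 per step and bounces off the walls at 1 and 14.
  step 8: 9 → 11
  step 9: 11 → 13
The second coordinate changes by +2 each step: at step 9 it is 7.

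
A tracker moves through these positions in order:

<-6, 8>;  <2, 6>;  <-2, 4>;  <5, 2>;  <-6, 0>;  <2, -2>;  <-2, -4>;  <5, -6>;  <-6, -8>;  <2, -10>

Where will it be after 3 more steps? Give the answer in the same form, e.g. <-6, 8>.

<-6, -16>

The first coordinate repeats the cycle [-6, 2, -2, 5] with period 4; step 12 mod 4 = 0, giving -6.
The second coordinate changes by -2 each step, so at step 12 it is 8 + 12·(-2) = -16.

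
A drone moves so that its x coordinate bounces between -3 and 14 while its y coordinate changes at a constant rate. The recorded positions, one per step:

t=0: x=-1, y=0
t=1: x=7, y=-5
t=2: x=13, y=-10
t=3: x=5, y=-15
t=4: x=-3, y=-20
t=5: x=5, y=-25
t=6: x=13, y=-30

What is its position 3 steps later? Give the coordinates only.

x=3, y=-45

The x coordinate reflects between -3 and 14, moving 8 per step.
  step 7: 13 → 7
  step 8: 7 → -1
  step 9: -1 → 3
The y coordinate changes by -5 each step: at step 9 it is -45.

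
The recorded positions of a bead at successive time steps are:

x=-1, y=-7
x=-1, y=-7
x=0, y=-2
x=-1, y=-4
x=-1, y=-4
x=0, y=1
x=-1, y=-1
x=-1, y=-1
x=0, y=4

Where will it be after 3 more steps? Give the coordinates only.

x=0, y=7

The moves between consecutive positions are (+0, +0), (+1, +5), (-1, -2), (+0, +0), (+1, +5), (-1, -2), (+0, +0), (+1, +5); they repeat the 3-cycle [(+0, +0), (+1, +5), (-1, -2)].
step 9: apply (-1, -2) → x=-1, y=2
step 10: apply (+0, +0) → x=-1, y=2
step 11: apply (+1, +5) → x=0, y=7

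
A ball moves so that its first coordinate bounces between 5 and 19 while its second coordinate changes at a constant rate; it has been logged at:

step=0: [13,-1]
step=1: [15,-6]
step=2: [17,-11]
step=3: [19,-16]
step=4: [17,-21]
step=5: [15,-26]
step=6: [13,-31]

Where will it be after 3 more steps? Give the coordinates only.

The first coordinate reflects between 5 and 19, moving 2 per step.
  step 7: 13 → 11
  step 8: 11 → 9
  step 9: 9 → 7
The second coordinate changes by -5 each step: at step 9 it is -46.

[7,-46]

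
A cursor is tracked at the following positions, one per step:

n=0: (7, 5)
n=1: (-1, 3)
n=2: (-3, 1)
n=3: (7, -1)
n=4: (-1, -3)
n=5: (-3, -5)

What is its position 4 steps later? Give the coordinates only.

First: cycles through 7, -1, -3 every 3 steps. Step 9 lands at position 0 of the cycle → 7.
Second: linear, -2 per step → -13 at step 9.

(7, -13)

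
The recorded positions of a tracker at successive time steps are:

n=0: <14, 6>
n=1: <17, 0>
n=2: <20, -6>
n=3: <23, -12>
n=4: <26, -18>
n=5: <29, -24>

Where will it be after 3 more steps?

<38, -42>

Constant displacement of <+3, -6> per step.
step 6: <29, -24> + <+3, -6> → <32, -30>
step 7: <32, -30> + <+3, -6> → <35, -36>
step 8: <35, -36> + <+3, -6> → <38, -42>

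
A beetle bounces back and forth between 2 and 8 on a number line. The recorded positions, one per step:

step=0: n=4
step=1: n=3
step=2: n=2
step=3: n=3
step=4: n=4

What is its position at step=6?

n=6

The value reflects between 2 and 8, moving 1 per step.
  step 5: 4 → 5
  step 6: 5 → 6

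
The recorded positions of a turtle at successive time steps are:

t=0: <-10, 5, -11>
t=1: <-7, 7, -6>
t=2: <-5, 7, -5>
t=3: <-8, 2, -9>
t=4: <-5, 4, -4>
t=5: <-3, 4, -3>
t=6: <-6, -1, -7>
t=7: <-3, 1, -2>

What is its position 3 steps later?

<-1, -2, 0>

Differencing gives <+3, +2, +5>, <+2, +0, +1>, <-3, -5, -4>, <+3, +2, +5>, <+2, +0, +1>, <-3, -5, -4>, <+3, +2, +5>. This is the pattern <+3, +2, +5>, <+2, +0, +1>, <-3, -5, -4> repeated.
step 8: apply <+2, +0, +1> → <-1, 1, -1>
step 9: apply <-3, -5, -4> → <-4, -4, -5>
step 10: apply <+3, +2, +5> → <-1, -2, 0>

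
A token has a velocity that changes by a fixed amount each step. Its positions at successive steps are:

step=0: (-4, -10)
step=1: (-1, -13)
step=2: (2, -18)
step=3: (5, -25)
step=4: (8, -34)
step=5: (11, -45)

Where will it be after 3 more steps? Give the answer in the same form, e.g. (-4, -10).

(20, -90)

Successive displacements: (+3, -3), (+3, -5), (+3, -7), (+3, -9), (+3, -11) — each changes by (+0, -2).
step 6: (11, -45) + (+3, -13) → (14, -58)
step 7: (14, -58) + (+3, -15) → (17, -73)
step 8: (17, -73) + (+3, -17) → (20, -90)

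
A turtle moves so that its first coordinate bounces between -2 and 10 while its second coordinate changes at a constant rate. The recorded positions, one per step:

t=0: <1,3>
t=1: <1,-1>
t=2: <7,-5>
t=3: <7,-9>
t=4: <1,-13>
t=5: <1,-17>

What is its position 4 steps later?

<1,-33>

The first coordinate travels 6 per step and bounces off the walls at -2 and 10.
  step 6: 1 → 7
  step 7: 7 → 7
  step 8: 7 → 1
  step 9: 1 → 1
The second coordinate changes by -4 each step: at step 9 it is -33.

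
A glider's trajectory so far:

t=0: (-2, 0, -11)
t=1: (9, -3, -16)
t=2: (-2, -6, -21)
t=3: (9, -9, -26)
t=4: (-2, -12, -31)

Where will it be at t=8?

First: cycles through -2, 9 every 2 steps. Step 8 lands at position 0 of the cycle → -2.
Second: linear, -3 per step → -24 at step 8.
Third: linear, -5 per step → -51 at step 8.

(-2, -24, -51)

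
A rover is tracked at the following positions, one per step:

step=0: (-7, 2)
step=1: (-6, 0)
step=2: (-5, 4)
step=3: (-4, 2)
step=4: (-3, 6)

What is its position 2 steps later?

(-1, 8)

Differencing gives (+1, -2), (+1, +4), (+1, -2), (+1, +4). This is the pattern (+1, -2), (+1, +4) repeated.
step 5: apply (+1, -2) → (-2, 4)
step 6: apply (+1, +4) → (-1, 8)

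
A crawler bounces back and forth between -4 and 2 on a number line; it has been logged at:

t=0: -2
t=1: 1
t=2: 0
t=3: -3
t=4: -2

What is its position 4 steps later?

The value reflects between -4 and 2, moving 3 per step.
  step 5: -2 → 1
  step 6: 1 → 0
  step 7: 0 → -3
  step 8: -3 → -2

-2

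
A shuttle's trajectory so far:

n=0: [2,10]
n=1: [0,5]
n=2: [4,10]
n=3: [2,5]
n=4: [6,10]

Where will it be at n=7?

The moves between consecutive positions are [-2,-5], [+4,+5], [-2,-5], [+4,+5]; they repeat the 2-cycle [[-2,-5], [+4,+5]].
step 5: apply [-2,-5] → [4,5]
step 6: apply [+4,+5] → [8,10]
step 7: apply [-2,-5] → [6,5]

[6,5]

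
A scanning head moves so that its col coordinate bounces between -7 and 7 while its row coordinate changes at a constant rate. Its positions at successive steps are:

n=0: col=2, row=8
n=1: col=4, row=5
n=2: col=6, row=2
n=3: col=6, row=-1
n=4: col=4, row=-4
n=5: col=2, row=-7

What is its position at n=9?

col=-6, row=-19

The col coordinate travels 2 per step and bounces off the walls at -7 and 7.
  step 6: 2 → 0
  step 7: 0 → -2
  step 8: -2 → -4
  step 9: -4 → -6
The row coordinate changes by -3 each step: at step 9 it is -19.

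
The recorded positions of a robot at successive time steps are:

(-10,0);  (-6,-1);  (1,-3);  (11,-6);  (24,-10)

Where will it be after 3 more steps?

First differences are (+4,-1), (+7,-2), (+10,-3), (+13,-4); their common second difference is (+3,-1) (constant acceleration).
step 5: (24,-10) + (+16,-5) → (40,-15)
step 6: (40,-15) + (+19,-6) → (59,-21)
step 7: (59,-21) + (+22,-7) → (81,-28)

(81,-28)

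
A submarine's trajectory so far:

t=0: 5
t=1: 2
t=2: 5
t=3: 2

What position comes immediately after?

5

Step-to-step displacements: -3, +3, -3; each is -1× the previous.
step 4: 2 + 3 → 5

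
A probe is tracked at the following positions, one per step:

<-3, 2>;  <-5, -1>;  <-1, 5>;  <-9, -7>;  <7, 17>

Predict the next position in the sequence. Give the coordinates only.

<-25, -31>

The jumps are <-2, -3>, <+4, +6>, <-8, -12>, <+16, +24> — a geometric progression with ratio -2.
step 5: <7, 17> + <-32, -48> → <-25, -31>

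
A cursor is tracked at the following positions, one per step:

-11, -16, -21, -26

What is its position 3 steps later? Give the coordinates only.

-41

Constant displacement of -5 per step.
step 4: -26 − 5 → -31
step 5: -31 − 5 → -36
step 6: -36 − 5 → -41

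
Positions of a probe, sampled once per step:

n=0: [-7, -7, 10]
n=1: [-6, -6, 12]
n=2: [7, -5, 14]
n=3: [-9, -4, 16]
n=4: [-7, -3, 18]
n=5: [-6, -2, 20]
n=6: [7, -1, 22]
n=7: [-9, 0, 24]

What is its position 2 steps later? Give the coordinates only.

[-6, 2, 28]

The first coordinate repeats the cycle [-7, -6, 7, -9] with period 4; step 9 mod 4 = 1, giving -6.
The second coordinate changes by +1 each step, so at step 9 it is -7 + 9·(1) = 2.
The third coordinate changes by +2 each step, so at step 9 it is 10 + 9·(2) = 28.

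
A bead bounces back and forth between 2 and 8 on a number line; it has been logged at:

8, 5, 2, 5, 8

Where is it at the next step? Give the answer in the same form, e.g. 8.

The value reflects between 2 and 8, moving 3 per step.
  step 5: 8 → 5

5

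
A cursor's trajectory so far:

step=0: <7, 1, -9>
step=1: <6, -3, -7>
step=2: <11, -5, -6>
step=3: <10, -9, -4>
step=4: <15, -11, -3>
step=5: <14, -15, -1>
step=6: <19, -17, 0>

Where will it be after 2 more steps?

<23, -23, 3>

Differencing gives <-1, -4, +2>, <+5, -2, +1>, <-1, -4, +2>, <+5, -2, +1>, <-1, -4, +2>, <+5, -2, +1>. This is the pattern <-1, -4, +2>, <+5, -2, +1> repeated.
step 7: apply <-1, -4, +2> → <18, -21, 2>
step 8: apply <+5, -2, +1> → <23, -23, 3>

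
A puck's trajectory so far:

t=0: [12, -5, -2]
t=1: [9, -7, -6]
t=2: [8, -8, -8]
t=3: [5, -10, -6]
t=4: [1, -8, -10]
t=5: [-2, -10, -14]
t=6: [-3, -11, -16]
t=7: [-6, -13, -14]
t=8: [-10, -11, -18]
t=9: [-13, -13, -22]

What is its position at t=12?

The moves between consecutive positions are [-3, -2, -4], [-1, -1, -2], [-3, -2, +2], [-4, +2, -4], [-3, -2, -4], [-1, -1, -2], [-3, -2, +2], [-4, +2, -4], [-3, -2, -4]; they repeat the 4-cycle [[-3, -2, -4], [-1, -1, -2], [-3, -2, +2], [-4, +2, -4]].
step 10: apply [-1, -1, -2] → [-14, -14, -24]
step 11: apply [-3, -2, +2] → [-17, -16, -22]
step 12: apply [-4, +2, -4] → [-21, -14, -26]

[-21, -14, -26]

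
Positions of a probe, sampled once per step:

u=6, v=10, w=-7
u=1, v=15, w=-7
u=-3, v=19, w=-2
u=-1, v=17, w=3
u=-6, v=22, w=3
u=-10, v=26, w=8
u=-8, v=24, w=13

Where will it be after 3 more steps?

u=-15, v=31, w=23

Step-to-step displacements: (-5, +5, +0), (-4, +4, +5), (+2, -2, +5), (-5, +5, +0), (-4, +4, +5), (+2, -2, +5) — a repeating cycle of length 3.
step 7: apply (-5, +5, +0) → u=-13, v=29, w=13
step 8: apply (-4, +4, +5) → u=-17, v=33, w=18
step 9: apply (+2, -2, +5) → u=-15, v=31, w=23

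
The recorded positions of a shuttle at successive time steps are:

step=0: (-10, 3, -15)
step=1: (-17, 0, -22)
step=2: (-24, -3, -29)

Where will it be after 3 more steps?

(-45, -12, -50)

The position changes by (-7, -3, -7) every step.
step 3: (-24, -3, -29) + (-7, -3, -7) → (-31, -6, -36)
step 4: (-31, -6, -36) + (-7, -3, -7) → (-38, -9, -43)
step 5: (-38, -9, -43) + (-7, -3, -7) → (-45, -12, -50)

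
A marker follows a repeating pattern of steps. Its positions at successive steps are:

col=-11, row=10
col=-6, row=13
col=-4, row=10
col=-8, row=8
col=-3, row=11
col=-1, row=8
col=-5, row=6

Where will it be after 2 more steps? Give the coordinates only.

col=2, row=6

Step-to-step displacements: (+5, +3), (+2, -3), (-4, -2), (+5, +3), (+2, -3), (-4, -2) — a repeating cycle of length 3.
step 7: apply (+5, +3) → col=0, row=9
step 8: apply (+2, -3) → col=2, row=6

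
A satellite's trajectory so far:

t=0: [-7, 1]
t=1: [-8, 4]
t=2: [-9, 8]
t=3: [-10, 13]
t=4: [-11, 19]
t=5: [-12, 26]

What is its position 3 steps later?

[-15, 53]

Successive displacements: [-1, +3], [-1, +4], [-1, +5], [-1, +6], [-1, +7] — each changes by [+0, +1].
step 6: [-12, 26] + [-1, +8] → [-13, 34]
step 7: [-13, 34] + [-1, +9] → [-14, 43]
step 8: [-14, 43] + [-1, +10] → [-15, 53]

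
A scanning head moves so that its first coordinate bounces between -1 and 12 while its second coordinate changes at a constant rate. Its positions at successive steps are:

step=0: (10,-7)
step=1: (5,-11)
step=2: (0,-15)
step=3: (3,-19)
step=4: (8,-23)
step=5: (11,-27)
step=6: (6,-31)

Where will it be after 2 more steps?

The first coordinate reflects between -1 and 12, moving 5 per step.
  step 7: 6 → 1
  step 8: 1 → 2
The second coordinate changes by -4 each step: at step 8 it is -39.

(2,-39)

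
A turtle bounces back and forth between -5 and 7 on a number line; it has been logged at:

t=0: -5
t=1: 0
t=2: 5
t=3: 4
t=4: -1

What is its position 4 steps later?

3

The value reflects between -5 and 7, moving 5 per step.
  step 5: -1 → -4
  step 6: -4 → 1
  step 7: 1 → 6
  step 8: 6 → 3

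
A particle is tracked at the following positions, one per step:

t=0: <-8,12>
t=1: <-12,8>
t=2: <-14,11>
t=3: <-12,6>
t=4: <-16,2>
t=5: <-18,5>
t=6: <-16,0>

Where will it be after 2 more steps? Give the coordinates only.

The moves between consecutive positions are <-4,-4>, <-2,+3>, <+2,-5>, <-4,-4>, <-2,+3>, <+2,-5>; they repeat the 3-cycle [<-4,-4>, <-2,+3>, <+2,-5>].
step 7: apply <-4,-4> → <-20,-4>
step 8: apply <-2,+3> → <-22,-1>

<-22,-1>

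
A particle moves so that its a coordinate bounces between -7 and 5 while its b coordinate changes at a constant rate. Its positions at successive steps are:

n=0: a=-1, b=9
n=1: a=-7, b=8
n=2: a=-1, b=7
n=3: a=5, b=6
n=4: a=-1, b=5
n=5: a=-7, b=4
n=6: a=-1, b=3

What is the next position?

The a coordinate travels 6 per step and bounces off the walls at -7 and 5.
  step 7: -1 → 5
The b coordinate changes by -1 each step: at step 7 it is 2.

a=5, b=2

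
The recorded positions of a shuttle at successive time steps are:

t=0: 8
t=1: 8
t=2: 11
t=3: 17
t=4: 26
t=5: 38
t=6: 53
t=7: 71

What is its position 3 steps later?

143

Successive displacements: +0, +3, +6, +9, +12, +15, +18 — each changes by +3.
step 8: 71 + 21 → 92
step 9: 92 + 24 → 116
step 10: 116 + 27 → 143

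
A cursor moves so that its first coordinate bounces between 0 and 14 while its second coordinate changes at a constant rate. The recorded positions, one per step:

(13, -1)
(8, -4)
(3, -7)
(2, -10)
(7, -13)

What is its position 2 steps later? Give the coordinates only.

(11, -19)

The first coordinate travels 5 per step and bounces off the walls at 0 and 14.
  step 5: 7 → 12
  step 6: 12 → 11
The second coordinate changes by -3 each step: at step 6 it is -19.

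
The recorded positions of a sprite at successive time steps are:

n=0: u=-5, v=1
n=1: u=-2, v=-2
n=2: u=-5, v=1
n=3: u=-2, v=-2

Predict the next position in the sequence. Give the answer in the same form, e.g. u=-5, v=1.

u=-5, v=1

Consecutive displacements (+3, -3), (-3, +3), (+3, -3) scale by a factor of -1 each step.
step 4: u=-2, v=-2 + (-3, +3) → u=-5, v=1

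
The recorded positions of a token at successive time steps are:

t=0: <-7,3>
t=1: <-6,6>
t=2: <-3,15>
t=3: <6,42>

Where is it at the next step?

Consecutive displacements <+1,+3>, <+3,+9>, <+9,+27> scale by a factor of 3 each step.
step 4: <6,42> + <+27,+81> → <33,123>

<33,123>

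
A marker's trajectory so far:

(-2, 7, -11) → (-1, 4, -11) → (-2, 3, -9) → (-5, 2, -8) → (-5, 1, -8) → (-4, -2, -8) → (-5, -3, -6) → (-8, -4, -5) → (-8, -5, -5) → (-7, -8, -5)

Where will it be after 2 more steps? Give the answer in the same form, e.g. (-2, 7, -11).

Step-to-step displacements: (+1, -3, +0), (-1, -1, +2), (-3, -1, +1), (+0, -1, +0), (+1, -3, +0), (-1, -1, +2), (-3, -1, +1), (+0, -1, +0), (+1, -3, +0) — a repeating cycle of length 4.
step 10: apply (-1, -1, +2) → (-8, -9, -3)
step 11: apply (-3, -1, +1) → (-11, -10, -2)

(-11, -10, -2)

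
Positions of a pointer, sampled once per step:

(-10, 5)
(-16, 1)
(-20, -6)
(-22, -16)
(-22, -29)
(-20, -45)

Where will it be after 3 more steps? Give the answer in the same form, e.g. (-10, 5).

First differences are (-6, -4), (-4, -7), (-2, -10), (+0, -13), (+2, -16); their common second difference is (+2, -3) (constant acceleration).
step 6: (-20, -45) + (+4, -19) → (-16, -64)
step 7: (-16, -64) + (+6, -22) → (-10, -86)
step 8: (-10, -86) + (+8, -25) → (-2, -111)

(-2, -111)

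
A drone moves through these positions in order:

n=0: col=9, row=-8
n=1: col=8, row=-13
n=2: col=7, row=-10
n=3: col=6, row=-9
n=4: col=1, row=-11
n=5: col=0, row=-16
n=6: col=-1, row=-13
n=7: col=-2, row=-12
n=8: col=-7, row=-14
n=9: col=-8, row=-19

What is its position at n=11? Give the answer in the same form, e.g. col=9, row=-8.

col=-10, row=-15

Differencing gives (-1, -5), (-1, +3), (-1, +1), (-5, -2), (-1, -5), (-1, +3), (-1, +1), (-5, -2), (-1, -5). This is the pattern (-1, -5), (-1, +3), (-1, +1), (-5, -2) repeated.
step 10: apply (-1, +3) → col=-9, row=-16
step 11: apply (-1, +1) → col=-10, row=-15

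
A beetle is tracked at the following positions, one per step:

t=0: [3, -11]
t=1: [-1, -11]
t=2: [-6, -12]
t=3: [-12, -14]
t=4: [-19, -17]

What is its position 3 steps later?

First differences are [-4, +0], [-5, -1], [-6, -2], [-7, -3]; their common second difference is [-1, -1] (constant acceleration).
step 5: [-19, -17] + [-8, -4] → [-27, -21]
step 6: [-27, -21] + [-9, -5] → [-36, -26]
step 7: [-36, -26] + [-10, -6] → [-46, -32]

[-46, -32]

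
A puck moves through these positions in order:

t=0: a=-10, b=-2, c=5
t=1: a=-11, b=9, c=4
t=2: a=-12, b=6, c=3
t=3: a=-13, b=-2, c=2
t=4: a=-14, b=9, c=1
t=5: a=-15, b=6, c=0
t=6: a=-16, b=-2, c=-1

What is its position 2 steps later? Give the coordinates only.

A: linear, -1 per step → -18 at step 8.
B: cycles through -2, 9, 6 every 3 steps. Step 8 lands at position 2 of the cycle → 6.
C: linear, -1 per step → -3 at step 8.

a=-18, b=6, c=-3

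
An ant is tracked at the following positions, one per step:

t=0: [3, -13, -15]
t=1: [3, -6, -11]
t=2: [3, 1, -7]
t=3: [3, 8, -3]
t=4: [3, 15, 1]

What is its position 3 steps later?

The position changes by [+0, +7, +4] every step.
step 5: [3, 15, 1] + [+0, +7, +4] → [3, 22, 5]
step 6: [3, 22, 5] + [+0, +7, +4] → [3, 29, 9]
step 7: [3, 29, 9] + [+0, +7, +4] → [3, 36, 13]

[3, 36, 13]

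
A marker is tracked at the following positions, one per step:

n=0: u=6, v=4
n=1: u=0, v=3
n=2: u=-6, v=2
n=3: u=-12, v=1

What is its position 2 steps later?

u=-24, v=-1

The position changes by (-6,-1) every step.
step 4: u=-12, v=1 + (-6,-1) → u=-18, v=0
step 5: u=-18, v=0 + (-6,-1) → u=-24, v=-1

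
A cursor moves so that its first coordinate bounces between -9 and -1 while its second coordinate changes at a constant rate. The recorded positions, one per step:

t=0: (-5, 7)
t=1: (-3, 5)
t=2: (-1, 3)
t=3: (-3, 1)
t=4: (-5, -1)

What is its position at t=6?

The first coordinate travels 2 per step and bounces off the walls at -9 and -1.
  step 5: -5 → -7
  step 6: -7 → -9
The second coordinate changes by -2 each step: at step 6 it is -5.

(-9, -5)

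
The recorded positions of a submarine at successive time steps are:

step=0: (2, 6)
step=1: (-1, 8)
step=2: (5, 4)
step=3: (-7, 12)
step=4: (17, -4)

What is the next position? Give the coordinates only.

Step-to-step displacements: (-3, +2), (+6, -4), (-12, +8), (+24, -16); each is -2× the previous.
step 5: (17, -4) + (-48, +32) → (-31, 28)

(-31, 28)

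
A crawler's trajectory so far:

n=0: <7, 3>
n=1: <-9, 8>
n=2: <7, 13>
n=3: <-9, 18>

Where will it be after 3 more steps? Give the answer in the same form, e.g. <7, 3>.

<7, 33>

First: cycles through 7, -9 every 2 steps. Step 6 lands at position 0 of the cycle → 7.
Second: linear, +5 per step → 33 at step 6.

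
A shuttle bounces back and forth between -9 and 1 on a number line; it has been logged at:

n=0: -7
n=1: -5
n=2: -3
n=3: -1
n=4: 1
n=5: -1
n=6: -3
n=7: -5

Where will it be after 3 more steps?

-7

The value reflects between -9 and 1, moving 2 per step.
  step 8: -5 → -7
  step 9: -7 → -9
  step 10: -9 → -7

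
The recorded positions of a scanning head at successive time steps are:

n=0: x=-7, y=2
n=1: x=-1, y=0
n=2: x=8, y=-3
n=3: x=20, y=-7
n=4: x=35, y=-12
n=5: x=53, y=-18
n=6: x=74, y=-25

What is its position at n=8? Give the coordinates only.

x=125, y=-42

Successive displacements: (+6,-2), (+9,-3), (+12,-4), (+15,-5), (+18,-6), (+21,-7) — each changes by (+3,-1).
step 7: x=74, y=-25 + (+24,-8) → x=98, y=-33
step 8: x=98, y=-33 + (+27,-9) → x=125, y=-42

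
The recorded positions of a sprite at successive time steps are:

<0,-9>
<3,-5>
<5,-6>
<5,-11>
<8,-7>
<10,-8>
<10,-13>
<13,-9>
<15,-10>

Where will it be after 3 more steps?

The moves between consecutive positions are <+3,+4>, <+2,-1>, <+0,-5>, <+3,+4>, <+2,-1>, <+0,-5>, <+3,+4>, <+2,-1>; they repeat the 3-cycle [<+3,+4>, <+2,-1>, <+0,-5>].
step 9: apply <+0,-5> → <15,-15>
step 10: apply <+3,+4> → <18,-11>
step 11: apply <+2,-1> → <20,-12>

<20,-12>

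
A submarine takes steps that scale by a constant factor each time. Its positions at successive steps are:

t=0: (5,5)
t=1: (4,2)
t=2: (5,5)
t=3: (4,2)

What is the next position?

(5,5)

The jumps are (-1,-3), (+1,+3), (-1,-3) — a geometric progression with ratio -1.
step 4: (4,2) + (+1,+3) → (5,5)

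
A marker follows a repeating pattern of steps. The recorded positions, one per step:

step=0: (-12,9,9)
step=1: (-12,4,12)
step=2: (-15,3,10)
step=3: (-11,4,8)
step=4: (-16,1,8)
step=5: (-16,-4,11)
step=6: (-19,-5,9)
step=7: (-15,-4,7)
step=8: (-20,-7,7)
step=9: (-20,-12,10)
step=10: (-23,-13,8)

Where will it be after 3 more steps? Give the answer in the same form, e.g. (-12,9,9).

(-24,-20,9)

The moves between consecutive positions are (+0,-5,+3), (-3,-1,-2), (+4,+1,-2), (-5,-3,+0), (+0,-5,+3), (-3,-1,-2), (+4,+1,-2), (-5,-3,+0), (+0,-5,+3), (-3,-1,-2); they repeat the 4-cycle [(+0,-5,+3), (-3,-1,-2), (+4,+1,-2), (-5,-3,+0)].
step 11: apply (+4,+1,-2) → (-19,-12,6)
step 12: apply (-5,-3,+0) → (-24,-15,6)
step 13: apply (+0,-5,+3) → (-24,-20,9)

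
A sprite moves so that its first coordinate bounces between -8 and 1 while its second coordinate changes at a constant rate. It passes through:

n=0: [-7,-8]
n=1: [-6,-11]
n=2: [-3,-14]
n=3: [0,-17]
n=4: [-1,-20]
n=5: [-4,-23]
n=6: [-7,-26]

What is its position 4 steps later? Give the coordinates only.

The first coordinate travels 3 per step and bounces off the walls at -8 and 1.
  step 7: -7 → -6
  step 8: -6 → -3
  step 9: -3 → 0
  step 10: 0 → -1
The second coordinate changes by -3 each step: at step 10 it is -38.

[-1,-38]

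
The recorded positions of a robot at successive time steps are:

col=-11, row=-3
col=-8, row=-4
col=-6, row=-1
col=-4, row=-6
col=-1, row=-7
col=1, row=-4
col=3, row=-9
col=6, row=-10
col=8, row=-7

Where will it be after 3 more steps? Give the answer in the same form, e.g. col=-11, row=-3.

Step-to-step displacements: (+3, -1), (+2, +3), (+2, -5), (+3, -1), (+2, +3), (+2, -5), (+3, -1), (+2, +3) — a repeating cycle of length 3.
step 9: apply (+2, -5) → col=10, row=-12
step 10: apply (+3, -1) → col=13, row=-13
step 11: apply (+2, +3) → col=15, row=-10

col=15, row=-10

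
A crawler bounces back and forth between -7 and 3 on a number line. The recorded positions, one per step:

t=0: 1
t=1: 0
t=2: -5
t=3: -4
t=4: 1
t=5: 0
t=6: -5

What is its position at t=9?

The value reflects between -7 and 3, moving 5 per step.
  step 7: -5 → -4
  step 8: -4 → 1
  step 9: 1 → 0

0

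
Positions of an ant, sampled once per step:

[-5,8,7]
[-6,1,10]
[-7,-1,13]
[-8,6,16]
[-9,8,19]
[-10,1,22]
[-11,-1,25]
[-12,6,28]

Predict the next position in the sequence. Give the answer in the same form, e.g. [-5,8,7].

First: linear, -1 per step → -13 at step 8.
Second: cycles through 8, 1, -1, 6 every 4 steps. Step 8 lands at position 0 of the cycle → 8.
Third: linear, +3 per step → 31 at step 8.

[-13,8,31]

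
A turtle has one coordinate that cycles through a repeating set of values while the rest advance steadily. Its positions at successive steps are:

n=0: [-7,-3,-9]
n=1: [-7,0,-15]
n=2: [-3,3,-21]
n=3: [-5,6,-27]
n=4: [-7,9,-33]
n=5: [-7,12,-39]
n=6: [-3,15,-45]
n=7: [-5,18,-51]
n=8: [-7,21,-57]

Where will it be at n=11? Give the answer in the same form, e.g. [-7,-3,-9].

First: cycles through -7, -7, -3, -5 every 4 steps. Step 11 lands at position 3 of the cycle → -5.
Second: linear, +3 per step → 30 at step 11.
Third: linear, -6 per step → -75 at step 11.

[-5,30,-75]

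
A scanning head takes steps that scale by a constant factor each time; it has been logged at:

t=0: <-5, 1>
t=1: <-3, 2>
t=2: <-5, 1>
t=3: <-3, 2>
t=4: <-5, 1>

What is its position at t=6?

<-5, 1>

Step-to-step displacements: <+2, +1>, <-2, -1>, <+2, +1>, <-2, -1>; each is -1× the previous.
step 5: <-5, 1> + <+2, +1> → <-3, 2>
step 6: <-3, 2> + <-2, -1> → <-5, 1>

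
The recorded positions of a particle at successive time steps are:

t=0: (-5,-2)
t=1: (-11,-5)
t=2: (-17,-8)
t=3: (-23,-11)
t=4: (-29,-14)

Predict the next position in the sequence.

Constant displacement of (-6,-3) per step.
step 5: (-29,-14) + (-6,-3) → (-35,-17)

(-35,-17)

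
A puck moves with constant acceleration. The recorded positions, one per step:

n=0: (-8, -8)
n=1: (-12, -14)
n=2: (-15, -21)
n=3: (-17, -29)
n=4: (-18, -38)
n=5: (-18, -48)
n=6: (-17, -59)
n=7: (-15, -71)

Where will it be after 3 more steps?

Successive displacements: (-4, -6), (-3, -7), (-2, -8), (-1, -9), (+0, -10), (+1, -11), (+2, -12) — each changes by (+1, -1).
step 8: (-15, -71) + (+3, -13) → (-12, -84)
step 9: (-12, -84) + (+4, -14) → (-8, -98)
step 10: (-8, -98) + (+5, -15) → (-3, -113)

(-3, -113)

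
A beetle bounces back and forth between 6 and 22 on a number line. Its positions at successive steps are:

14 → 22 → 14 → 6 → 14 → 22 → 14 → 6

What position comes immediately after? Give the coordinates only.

The value travels 8 per step and bounces off the walls at 6 and 22.
  step 8: 6 → 14

14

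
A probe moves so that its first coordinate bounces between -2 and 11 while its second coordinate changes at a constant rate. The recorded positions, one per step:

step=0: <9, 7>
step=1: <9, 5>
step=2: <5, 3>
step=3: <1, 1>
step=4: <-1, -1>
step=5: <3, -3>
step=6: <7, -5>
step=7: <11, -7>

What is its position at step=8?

The first coordinate reflects between -2 and 11, moving 4 per step.
  step 8: 11 → 7
The second coordinate changes by -2 each step: at step 8 it is -9.

<7, -9>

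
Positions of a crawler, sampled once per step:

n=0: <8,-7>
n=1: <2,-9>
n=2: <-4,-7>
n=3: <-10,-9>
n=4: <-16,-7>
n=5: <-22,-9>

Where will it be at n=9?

<-46,-9>

The first coordinate changes by -6 each step, so at step 9 it is 8 + 9·(-6) = -46.
The second coordinate repeats the cycle [-7, -9] with period 2; step 9 mod 2 = 1, giving -9.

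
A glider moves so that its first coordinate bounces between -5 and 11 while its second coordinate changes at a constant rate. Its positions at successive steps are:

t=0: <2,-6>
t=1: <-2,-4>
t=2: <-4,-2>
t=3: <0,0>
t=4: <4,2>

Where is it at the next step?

<8,4>

The first coordinate reflects between -5 and 11, moving 4 per step.
  step 5: 4 → 8
The second coordinate changes by +2 each step: at step 5 it is 4.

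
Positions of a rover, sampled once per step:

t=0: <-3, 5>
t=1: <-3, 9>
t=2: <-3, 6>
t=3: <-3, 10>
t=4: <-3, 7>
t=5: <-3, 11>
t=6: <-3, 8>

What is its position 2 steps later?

Step-to-step displacements: <+0, +4>, <+0, -3>, <+0, +4>, <+0, -3>, <+0, +4>, <+0, -3> — a repeating cycle of length 2.
step 7: apply <+0, +4> → <-3, 12>
step 8: apply <+0, -3> → <-3, 9>

<-3, 9>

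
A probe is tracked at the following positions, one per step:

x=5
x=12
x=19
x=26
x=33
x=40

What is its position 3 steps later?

The position changes by +7 every step.
step 6: 40 + 7 → x=47
step 7: 47 + 7 → x=54
step 8: 54 + 7 → x=61

x=61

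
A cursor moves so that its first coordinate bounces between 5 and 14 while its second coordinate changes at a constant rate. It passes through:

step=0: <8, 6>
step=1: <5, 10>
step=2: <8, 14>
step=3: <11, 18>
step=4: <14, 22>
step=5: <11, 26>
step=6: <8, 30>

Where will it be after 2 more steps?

The first coordinate reflects between 5 and 14, moving 3 per step.
  step 7: 8 → 5
  step 8: 5 → 8
The second coordinate changes by +4 each step: at step 8 it is 38.

<8, 38>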